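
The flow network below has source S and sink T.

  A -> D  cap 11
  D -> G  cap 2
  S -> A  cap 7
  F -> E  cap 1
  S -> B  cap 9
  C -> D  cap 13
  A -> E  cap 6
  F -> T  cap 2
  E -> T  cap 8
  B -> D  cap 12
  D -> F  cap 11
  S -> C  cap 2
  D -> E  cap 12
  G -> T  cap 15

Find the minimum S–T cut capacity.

Augment S→A→E→T: bottleneck 6, flow now 6.
Augment S→A→D→E→T: bottleneck 1, flow now 7.
Augment S→B→D→E→T: bottleneck 1, flow now 8.
Augment S→B→D→F→T: bottleneck 2, flow now 10.
Augment S→B→D→G→T: bottleneck 2, flow now 12.
No augmenting path remains; maximum flow = 12.
By max-flow min-cut, the minimum cut capacity equals the max flow.
In the residual graph, reachable from S: {S, A, B, C, D, E, F}.
Min-cut edges: D→G (2), E→T (8), F→T (2); capacity 2 + 8 + 2 = 12.

12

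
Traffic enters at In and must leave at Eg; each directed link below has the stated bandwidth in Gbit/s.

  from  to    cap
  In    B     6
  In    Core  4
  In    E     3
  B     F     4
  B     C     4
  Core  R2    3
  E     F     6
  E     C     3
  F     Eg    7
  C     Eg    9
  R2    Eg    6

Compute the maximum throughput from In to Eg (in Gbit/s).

12

Augment In→B→F→Eg: bottleneck 4, flow now 4.
Augment In→B→C→Eg: bottleneck 2, flow now 6.
Augment In→Core→R2→Eg: bottleneck 3, flow now 9.
Augment In→E→F→Eg: bottleneck 3, flow now 12.
No augmenting path remains; maximum flow = 12.
In the residual graph, reachable from In: {In, Core}.
Min-cut edges: In→B (6), In→E (3), Core→R2 (3); capacity 6 + 3 + 3 = 12.
This cut is saturated, so no flow can exceed 12.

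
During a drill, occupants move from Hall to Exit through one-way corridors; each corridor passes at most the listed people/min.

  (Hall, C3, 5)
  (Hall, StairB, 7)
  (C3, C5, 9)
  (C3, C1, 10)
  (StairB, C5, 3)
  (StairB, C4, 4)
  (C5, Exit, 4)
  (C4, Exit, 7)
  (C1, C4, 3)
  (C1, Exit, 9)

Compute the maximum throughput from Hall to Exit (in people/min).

Augment Hall→C3→C5→Exit: bottleneck 4, flow now 4.
Augment Hall→C3→C1→Exit: bottleneck 1, flow now 5.
Augment Hall→StairB→C4→Exit: bottleneck 4, flow now 9.
Augment Hall→StairB→C5→C3→C1→Exit: bottleneck 3, flow now 12. (uses reverse residual edge)
No augmenting path remains; maximum flow = 12.
In the residual graph, reachable from Hall: {Hall}.
Min-cut edges: Hall→C3 (5), Hall→StairB (7); capacity 5 + 7 = 12.
This cut is saturated, so no flow can exceed 12.

12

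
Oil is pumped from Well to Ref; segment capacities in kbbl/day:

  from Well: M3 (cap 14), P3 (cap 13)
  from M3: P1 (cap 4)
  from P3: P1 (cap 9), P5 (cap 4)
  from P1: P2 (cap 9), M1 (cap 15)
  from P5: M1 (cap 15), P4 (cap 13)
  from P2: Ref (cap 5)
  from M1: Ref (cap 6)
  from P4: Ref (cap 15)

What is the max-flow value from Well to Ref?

Augment Well→M3→P1→P2→Ref: bottleneck 4, flow now 4.
Augment Well→P3→P1→P2→Ref: bottleneck 1, flow now 5.
Augment Well→P3→P1→M1→Ref: bottleneck 6, flow now 11.
Augment Well→P3→P5→P4→Ref: bottleneck 4, flow now 15.
No augmenting path remains; maximum flow = 15.
In the residual graph, reachable from Well: {Well, M3, P3, P1, P2, M1}.
Min-cut edges: P3→P5 (4), P2→Ref (5), M1→Ref (6); capacity 4 + 5 + 6 = 15.
This cut is saturated, so no flow can exceed 15.

15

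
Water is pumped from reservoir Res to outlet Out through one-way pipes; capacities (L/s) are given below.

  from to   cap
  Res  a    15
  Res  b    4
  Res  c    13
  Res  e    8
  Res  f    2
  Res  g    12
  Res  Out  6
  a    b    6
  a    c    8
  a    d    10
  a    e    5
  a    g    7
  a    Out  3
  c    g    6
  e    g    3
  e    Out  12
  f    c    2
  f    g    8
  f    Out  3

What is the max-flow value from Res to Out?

Augment Res→Out: bottleneck 6, flow now 6.
Augment Res→a→Out: bottleneck 3, flow now 9.
Augment Res→e→Out: bottleneck 8, flow now 17.
Augment Res→f→Out: bottleneck 2, flow now 19.
Augment Res→a→e→Out: bottleneck 4, flow now 23.
No augmenting path remains; maximum flow = 23.
In the residual graph, reachable from Res: {Res, a, b, c, d, e, g}.
Min-cut edges: Res→f (2), Res→Out (6), a→Out (3), e→Out (12); capacity 2 + 6 + 3 + 12 = 23.
This cut is saturated, so no flow can exceed 23.

23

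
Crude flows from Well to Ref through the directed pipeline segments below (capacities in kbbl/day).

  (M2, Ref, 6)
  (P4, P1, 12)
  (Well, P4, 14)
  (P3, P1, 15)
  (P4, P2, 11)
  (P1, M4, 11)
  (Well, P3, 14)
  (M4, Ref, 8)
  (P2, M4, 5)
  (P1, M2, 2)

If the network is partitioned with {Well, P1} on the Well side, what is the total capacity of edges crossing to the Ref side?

Edges leaving {Well, P1}: Well→P3 (14), Well→P4 (14), P1→M2 (2), P1→M4 (11).
Cut capacity = 14 + 14 + 2 + 11 = 41.

41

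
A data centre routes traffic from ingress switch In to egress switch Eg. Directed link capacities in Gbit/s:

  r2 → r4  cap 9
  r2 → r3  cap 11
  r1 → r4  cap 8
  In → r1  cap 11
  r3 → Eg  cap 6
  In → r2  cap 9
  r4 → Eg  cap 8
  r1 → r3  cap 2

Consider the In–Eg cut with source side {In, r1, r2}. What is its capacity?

30

Edges leaving {In, r1, r2}: r1→r3 (2), r1→r4 (8), r2→r3 (11), r2→r4 (9).
Cut capacity = 2 + 8 + 11 + 9 = 30.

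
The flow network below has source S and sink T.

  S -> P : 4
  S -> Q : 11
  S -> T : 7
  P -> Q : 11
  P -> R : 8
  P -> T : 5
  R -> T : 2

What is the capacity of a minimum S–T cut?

11

Augment S→T: bottleneck 7, flow now 7.
Augment S→P→T: bottleneck 4, flow now 11.
No augmenting path remains; maximum flow = 11.
By max-flow min-cut, the minimum cut capacity equals the max flow.
In the residual graph, reachable from S: {S, Q}.
Min-cut edges: S→P (4), S→T (7); capacity 4 + 7 = 11.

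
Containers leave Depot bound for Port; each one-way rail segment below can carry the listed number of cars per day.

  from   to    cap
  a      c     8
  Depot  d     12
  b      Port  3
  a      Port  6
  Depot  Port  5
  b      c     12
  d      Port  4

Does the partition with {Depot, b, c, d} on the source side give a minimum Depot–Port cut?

No — its capacity is 12, but the minimum cut has capacity 9.

Given cut capacity: 5 + 3 + 4 = 12.
Augment Depot→Port: bottleneck 5, flow now 5.
Augment Depot→d→Port: bottleneck 4, flow now 9.
No augmenting path remains; maximum flow = 9.
In the residual graph, reachable from Depot: {Depot, d}.
Min-cut edges: Depot→Port (5), d→Port (4); capacity 5 + 4 = 9.
Cut capacity 12 exceeds the max flow 9, so it is not minimum.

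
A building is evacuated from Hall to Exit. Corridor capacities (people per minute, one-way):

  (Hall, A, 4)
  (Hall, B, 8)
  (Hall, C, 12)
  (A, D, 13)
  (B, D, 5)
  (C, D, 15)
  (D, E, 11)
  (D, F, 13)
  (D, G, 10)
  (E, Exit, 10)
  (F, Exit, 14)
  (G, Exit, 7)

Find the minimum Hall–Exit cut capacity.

21

Augment Hall→A→D→E→Exit: bottleneck 4, flow now 4.
Augment Hall→B→D→E→Exit: bottleneck 5, flow now 9.
Augment Hall→C→D→E→Exit: bottleneck 1, flow now 10.
Augment Hall→C→D→F→Exit: bottleneck 11, flow now 21.
No augmenting path remains; maximum flow = 21.
By max-flow min-cut, the minimum cut capacity equals the max flow.
In the residual graph, reachable from Hall: {Hall, B}.
Min-cut edges: Hall→A (4), Hall→C (12), B→D (5); capacity 4 + 12 + 5 = 21.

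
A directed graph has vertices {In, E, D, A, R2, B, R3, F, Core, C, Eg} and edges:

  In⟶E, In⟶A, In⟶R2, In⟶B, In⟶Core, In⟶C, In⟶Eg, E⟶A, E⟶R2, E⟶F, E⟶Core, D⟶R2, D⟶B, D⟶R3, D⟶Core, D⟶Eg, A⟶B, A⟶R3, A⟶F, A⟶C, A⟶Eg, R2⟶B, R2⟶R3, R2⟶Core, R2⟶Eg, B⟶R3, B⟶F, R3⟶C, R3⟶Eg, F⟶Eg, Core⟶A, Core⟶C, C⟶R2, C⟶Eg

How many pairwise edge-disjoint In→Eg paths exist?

Assign every edge capacity 1; by Menger, the answer equals the max flow.
Path In→Eg (+1); total 1.
Path In→A→Eg (+1); total 2.
Path In→R2→Eg (+1); total 3.
Path In→C→Eg (+1); total 4.
Path In→E→F→Eg (+1); total 5.
Path In→B→R3→Eg (+1); total 6.
No residual In→Eg path; max flow = 6.
Certifying cut of size 6: {A→Eg, C→Eg, F→Eg, In→Eg, R2→Eg, R3→Eg}.

6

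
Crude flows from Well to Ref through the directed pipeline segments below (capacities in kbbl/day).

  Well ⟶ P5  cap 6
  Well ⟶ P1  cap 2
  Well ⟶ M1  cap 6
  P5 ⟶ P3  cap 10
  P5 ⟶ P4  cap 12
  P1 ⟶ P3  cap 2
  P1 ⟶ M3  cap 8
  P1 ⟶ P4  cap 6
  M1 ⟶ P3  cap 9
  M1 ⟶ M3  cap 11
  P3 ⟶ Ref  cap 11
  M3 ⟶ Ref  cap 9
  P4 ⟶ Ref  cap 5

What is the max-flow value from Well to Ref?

14

Augment Well→P5→P3→Ref: bottleneck 6, flow now 6.
Augment Well→P1→P3→Ref: bottleneck 2, flow now 8.
Augment Well→M1→P3→Ref: bottleneck 3, flow now 11.
Augment Well→M1→M3→Ref: bottleneck 3, flow now 14.
No augmenting path remains; maximum flow = 14.
In the residual graph, reachable from Well: {Well}.
Min-cut edges: Well→P5 (6), Well→P1 (2), Well→M1 (6); capacity 6 + 2 + 6 = 14.
This cut is saturated, so no flow can exceed 14.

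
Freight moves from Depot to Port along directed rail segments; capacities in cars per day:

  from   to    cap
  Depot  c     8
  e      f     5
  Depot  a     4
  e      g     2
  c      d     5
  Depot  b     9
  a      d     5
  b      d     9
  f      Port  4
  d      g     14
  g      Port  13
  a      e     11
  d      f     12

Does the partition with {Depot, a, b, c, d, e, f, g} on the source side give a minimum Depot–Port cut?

Yes — it is a minimum cut (capacity 17).

Given cut capacity: 4 + 13 = 17.
Augment Depot→a→d→f→Port: bottleneck 4, flow now 4.
Augment Depot→b→d→g→Port: bottleneck 9, flow now 13.
Augment Depot→c→d→g→Port: bottleneck 4, flow now 17.
No augmenting path remains; maximum flow = 17.
Cut capacity 17 equals the max flow, so it is a minimum cut.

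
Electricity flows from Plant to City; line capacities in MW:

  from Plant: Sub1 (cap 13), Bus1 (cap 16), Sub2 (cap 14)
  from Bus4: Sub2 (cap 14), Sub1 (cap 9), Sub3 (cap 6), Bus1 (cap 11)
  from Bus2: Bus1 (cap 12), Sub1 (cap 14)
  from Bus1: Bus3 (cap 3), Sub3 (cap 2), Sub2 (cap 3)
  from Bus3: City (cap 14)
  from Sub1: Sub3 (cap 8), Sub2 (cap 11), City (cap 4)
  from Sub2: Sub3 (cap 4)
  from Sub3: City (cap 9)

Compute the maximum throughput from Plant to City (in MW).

16

Augment Plant→Sub1→City: bottleneck 4, flow now 4.
Augment Plant→Bus1→Bus3→City: bottleneck 3, flow now 7.
Augment Plant→Bus1→Sub3→City: bottleneck 2, flow now 9.
Augment Plant→Sub1→Sub3→City: bottleneck 7, flow now 16.
No augmenting path remains; maximum flow = 16.
In the residual graph, reachable from Plant: {Plant, Bus1, Sub1, Sub2, Sub3}.
Min-cut edges: Bus1→Bus3 (3), Sub1→City (4), Sub3→City (9); capacity 3 + 4 + 9 = 16.
This cut is saturated, so no flow can exceed 16.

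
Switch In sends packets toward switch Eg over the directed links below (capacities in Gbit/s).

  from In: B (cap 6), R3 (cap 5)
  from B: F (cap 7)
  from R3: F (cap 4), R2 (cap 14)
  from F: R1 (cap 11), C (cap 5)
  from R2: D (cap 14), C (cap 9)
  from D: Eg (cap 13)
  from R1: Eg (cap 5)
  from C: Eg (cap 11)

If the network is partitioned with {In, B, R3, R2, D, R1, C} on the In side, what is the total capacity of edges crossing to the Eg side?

40

Edges leaving {In, B, R3, R2, D, R1, C}: B→F (7), R3→F (4), D→Eg (13), R1→Eg (5), C→Eg (11).
Cut capacity = 7 + 4 + 13 + 5 + 11 = 40.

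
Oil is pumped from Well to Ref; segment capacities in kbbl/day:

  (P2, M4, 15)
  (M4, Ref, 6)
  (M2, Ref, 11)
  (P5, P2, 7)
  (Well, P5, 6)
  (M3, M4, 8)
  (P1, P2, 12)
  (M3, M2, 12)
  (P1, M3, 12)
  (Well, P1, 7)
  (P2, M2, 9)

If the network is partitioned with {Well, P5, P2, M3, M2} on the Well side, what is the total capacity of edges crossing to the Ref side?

Edges leaving {Well, P5, P2, M3, M2}: Well→P1 (7), P2→M4 (15), M3→M4 (8), M2→Ref (11).
Cut capacity = 7 + 15 + 8 + 11 = 41.

41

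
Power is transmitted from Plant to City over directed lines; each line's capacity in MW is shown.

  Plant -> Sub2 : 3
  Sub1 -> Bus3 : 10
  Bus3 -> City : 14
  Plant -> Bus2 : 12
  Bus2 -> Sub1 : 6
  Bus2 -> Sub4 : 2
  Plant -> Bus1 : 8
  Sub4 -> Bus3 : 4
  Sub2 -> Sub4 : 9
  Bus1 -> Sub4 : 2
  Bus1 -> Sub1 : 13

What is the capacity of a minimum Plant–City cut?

Augment Plant→Sub2→Sub4→Bus3→City: bottleneck 3, flow now 3.
Augment Plant→Bus1→Sub1→Bus3→City: bottleneck 8, flow now 11.
Augment Plant→Bus2→Sub1→Bus3→City: bottleneck 2, flow now 13.
Augment Plant→Bus2→Sub4→Bus3→City: bottleneck 1, flow now 14.
No augmenting path remains; maximum flow = 14.
By max-flow min-cut, the minimum cut capacity equals the max flow.
In the residual graph, reachable from Plant: {Plant, Sub2, Bus1, Bus2, Sub1, Sub4}.
Min-cut edges: Sub1→Bus3 (10), Sub4→Bus3 (4); capacity 10 + 4 = 14.

14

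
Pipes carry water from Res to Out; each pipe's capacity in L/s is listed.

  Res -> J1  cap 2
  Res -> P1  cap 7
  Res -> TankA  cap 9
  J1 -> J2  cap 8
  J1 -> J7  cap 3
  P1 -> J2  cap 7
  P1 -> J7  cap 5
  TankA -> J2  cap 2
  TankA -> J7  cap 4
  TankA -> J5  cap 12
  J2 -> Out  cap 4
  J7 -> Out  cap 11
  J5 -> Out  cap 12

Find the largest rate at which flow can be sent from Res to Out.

Augment Res→J1→J2→Out: bottleneck 2, flow now 2.
Augment Res→P1→J2→Out: bottleneck 2, flow now 4.
Augment Res→P1→J7→Out: bottleneck 5, flow now 9.
Augment Res→TankA→J7→Out: bottleneck 4, flow now 13.
Augment Res→TankA→J5→Out: bottleneck 5, flow now 18.
No augmenting path remains; maximum flow = 18.
In the residual graph, reachable from Res: {Res}.
Min-cut edges: Res→J1 (2), Res→P1 (7), Res→TankA (9); capacity 2 + 7 + 9 = 18.
This cut is saturated, so no flow can exceed 18.

18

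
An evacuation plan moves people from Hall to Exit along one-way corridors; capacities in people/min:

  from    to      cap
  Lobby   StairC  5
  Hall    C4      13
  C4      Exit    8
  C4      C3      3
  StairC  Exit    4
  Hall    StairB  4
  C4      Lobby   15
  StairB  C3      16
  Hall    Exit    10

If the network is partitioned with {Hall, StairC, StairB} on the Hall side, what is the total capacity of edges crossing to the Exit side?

Edges leaving {Hall, StairC, StairB}: Hall→C4 (13), Hall→Exit (10), StairC→Exit (4), StairB→C3 (16).
Cut capacity = 13 + 10 + 4 + 16 = 43.

43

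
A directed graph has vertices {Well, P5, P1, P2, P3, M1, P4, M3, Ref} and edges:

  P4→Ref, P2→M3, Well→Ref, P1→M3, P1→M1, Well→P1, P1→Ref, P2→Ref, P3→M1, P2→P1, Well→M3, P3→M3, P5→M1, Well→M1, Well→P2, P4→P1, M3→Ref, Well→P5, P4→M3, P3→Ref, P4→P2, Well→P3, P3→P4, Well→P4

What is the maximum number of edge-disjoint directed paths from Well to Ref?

6

Assign every edge capacity 1; by Menger, the answer equals the max flow.
Path Well→Ref (+1); total 1.
Path Well→P1→Ref (+1); total 2.
Path Well→P2→Ref (+1); total 3.
Path Well→P3→Ref (+1); total 4.
Path Well→P4→Ref (+1); total 5.
Path Well→M3→Ref (+1); total 6.
No residual Well→Ref path; max flow = 6.
Certifying cut of size 6: {Well→M3, Well→P1, Well→P2, Well→P3, Well→P4, Well→Ref}.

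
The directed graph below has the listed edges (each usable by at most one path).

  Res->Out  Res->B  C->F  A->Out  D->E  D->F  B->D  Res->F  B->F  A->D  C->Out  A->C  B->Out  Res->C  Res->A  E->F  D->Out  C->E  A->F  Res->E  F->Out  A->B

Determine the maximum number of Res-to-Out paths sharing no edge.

5

Assign every edge capacity 1; by Menger, the answer equals the max flow.
Path Res→Out (+1); total 1.
Path Res→A→Out (+1); total 2.
Path Res→B→Out (+1); total 3.
Path Res→C→Out (+1); total 4.
Path Res→F→Out (+1); total 5.
No residual Res→Out path; max flow = 5.
Certifying cut of size 5: {F→Out, Res→A, Res→B, Res→C, Res→Out}.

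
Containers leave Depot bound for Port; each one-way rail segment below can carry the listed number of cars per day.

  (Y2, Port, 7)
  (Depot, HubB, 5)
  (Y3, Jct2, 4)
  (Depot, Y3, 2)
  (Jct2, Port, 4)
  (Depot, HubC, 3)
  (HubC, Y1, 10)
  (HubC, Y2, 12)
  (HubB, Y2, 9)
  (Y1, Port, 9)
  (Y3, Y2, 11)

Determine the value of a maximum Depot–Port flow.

Augment Depot→HubB→Y2→Port: bottleneck 5, flow now 5.
Augment Depot→Y3→Y2→Port: bottleneck 2, flow now 7.
Augment Depot→HubC→Y1→Port: bottleneck 3, flow now 10.
No augmenting path remains; maximum flow = 10.
In the residual graph, reachable from Depot: {Depot}.
Min-cut edges: Depot→HubB (5), Depot→Y3 (2), Depot→HubC (3); capacity 5 + 2 + 3 = 10.
This cut is saturated, so no flow can exceed 10.

10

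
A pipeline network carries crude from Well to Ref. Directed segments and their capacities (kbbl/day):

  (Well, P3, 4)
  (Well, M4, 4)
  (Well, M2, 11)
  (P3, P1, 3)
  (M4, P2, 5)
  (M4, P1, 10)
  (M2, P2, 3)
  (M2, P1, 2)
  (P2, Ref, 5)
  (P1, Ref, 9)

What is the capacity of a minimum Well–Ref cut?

12

Augment Well→P3→P1→Ref: bottleneck 3, flow now 3.
Augment Well→M4→P2→Ref: bottleneck 4, flow now 7.
Augment Well→M2→P2→Ref: bottleneck 1, flow now 8.
Augment Well→M2→P1→Ref: bottleneck 2, flow now 10.
Augment Well→M2→P2→M4→P1→Ref: bottleneck 2, flow now 12. (uses reverse residual edge)
No augmenting path remains; maximum flow = 12.
By max-flow min-cut, the minimum cut capacity equals the max flow.
In the residual graph, reachable from Well: {Well, P3, M2}.
Min-cut edges: Well→M4 (4), P3→P1 (3), M2→P2 (3), M2→P1 (2); capacity 4 + 3 + 3 + 2 = 12.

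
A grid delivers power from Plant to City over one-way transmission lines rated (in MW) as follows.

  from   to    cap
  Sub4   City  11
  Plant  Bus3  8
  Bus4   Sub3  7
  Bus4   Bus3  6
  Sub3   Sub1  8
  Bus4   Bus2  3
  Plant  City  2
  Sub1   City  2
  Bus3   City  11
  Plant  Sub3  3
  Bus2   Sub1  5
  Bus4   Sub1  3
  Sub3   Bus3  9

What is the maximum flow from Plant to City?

13

Augment Plant→City: bottleneck 2, flow now 2.
Augment Plant→Bus3→City: bottleneck 8, flow now 10.
Augment Plant→Sub3→Sub1→City: bottleneck 2, flow now 12.
Augment Plant→Sub3→Bus3→City: bottleneck 1, flow now 13.
No augmenting path remains; maximum flow = 13.
In the residual graph, reachable from Plant: {Plant}.
Min-cut edges: Plant→Sub3 (3), Plant→Bus3 (8), Plant→City (2); capacity 3 + 8 + 2 = 13.
This cut is saturated, so no flow can exceed 13.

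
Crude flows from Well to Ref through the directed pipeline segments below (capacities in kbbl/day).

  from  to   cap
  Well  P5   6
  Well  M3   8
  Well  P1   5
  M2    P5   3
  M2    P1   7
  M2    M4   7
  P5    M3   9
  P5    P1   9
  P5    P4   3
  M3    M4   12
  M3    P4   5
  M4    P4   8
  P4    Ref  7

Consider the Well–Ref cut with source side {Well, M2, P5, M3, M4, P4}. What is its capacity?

28

Edges leaving {Well, M2, P5, M3, M4, P4}: Well→P1 (5), M2→P1 (7), P5→P1 (9), P4→Ref (7).
Cut capacity = 5 + 7 + 9 + 7 = 28.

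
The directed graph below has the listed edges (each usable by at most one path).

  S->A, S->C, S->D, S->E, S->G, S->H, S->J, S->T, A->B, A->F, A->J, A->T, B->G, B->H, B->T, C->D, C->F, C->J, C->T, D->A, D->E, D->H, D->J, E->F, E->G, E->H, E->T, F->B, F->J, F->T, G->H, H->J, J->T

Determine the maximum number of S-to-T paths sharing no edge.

6

Assign every edge capacity 1; by Menger, the answer equals the max flow.
Path S→T (+1); total 1.
Path S→A→T (+1); total 2.
Path S→C→T (+1); total 3.
Path S→E→T (+1); total 4.
Path S→J→T (+1); total 5.
Path S→D→A→B→T (+1); total 6.
No residual S→T path; max flow = 6.
Certifying cut of size 6: {J→T, S→A, S→C, S→D, S→E, S→T}.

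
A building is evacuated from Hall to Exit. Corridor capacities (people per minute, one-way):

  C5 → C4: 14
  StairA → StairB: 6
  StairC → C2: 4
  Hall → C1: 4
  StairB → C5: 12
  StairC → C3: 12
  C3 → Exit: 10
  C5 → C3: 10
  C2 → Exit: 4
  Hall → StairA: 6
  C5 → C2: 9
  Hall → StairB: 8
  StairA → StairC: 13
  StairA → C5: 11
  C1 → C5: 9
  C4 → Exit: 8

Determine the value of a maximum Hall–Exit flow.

Augment Hall→C1→C5→C2→Exit: bottleneck 4, flow now 4.
Augment Hall→StairA→C5→C4→Exit: bottleneck 6, flow now 10.
Augment Hall→StairB→C5→C4→Exit: bottleneck 2, flow now 12.
Augment Hall→StairB→C5→C3→Exit: bottleneck 6, flow now 18.
No augmenting path remains; maximum flow = 18.
In the residual graph, reachable from Hall: {Hall}.
Min-cut edges: Hall→C1 (4), Hall→StairA (6), Hall→StairB (8); capacity 4 + 6 + 8 = 18.
This cut is saturated, so no flow can exceed 18.

18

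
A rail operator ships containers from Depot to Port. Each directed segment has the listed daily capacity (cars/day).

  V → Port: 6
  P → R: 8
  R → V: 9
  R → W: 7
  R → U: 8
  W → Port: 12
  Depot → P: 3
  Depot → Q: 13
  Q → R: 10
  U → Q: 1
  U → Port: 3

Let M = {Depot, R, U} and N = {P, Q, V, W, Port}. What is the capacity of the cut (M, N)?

Edges leaving {Depot, R, U}: Depot→P (3), Depot→Q (13), R→V (9), R→W (7), U→Q (1), U→Port (3).
Cut capacity = 3 + 13 + 9 + 7 + 1 + 3 = 36.

36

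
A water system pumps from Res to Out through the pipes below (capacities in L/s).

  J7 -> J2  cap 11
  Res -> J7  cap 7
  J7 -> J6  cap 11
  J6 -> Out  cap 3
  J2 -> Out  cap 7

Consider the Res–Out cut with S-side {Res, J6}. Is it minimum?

No — its capacity is 10, but the minimum cut has capacity 7.

Given cut capacity: 7 + 3 = 10.
Augment Res→J7→J6→Out: bottleneck 3, flow now 3.
Augment Res→J7→J2→Out: bottleneck 4, flow now 7.
No augmenting path remains; maximum flow = 7.
In the residual graph, reachable from Res: {Res}.
Min-cut edges: Res→J7 (7); capacity 7 = 7.
Cut capacity 10 exceeds the max flow 7, so it is not minimum.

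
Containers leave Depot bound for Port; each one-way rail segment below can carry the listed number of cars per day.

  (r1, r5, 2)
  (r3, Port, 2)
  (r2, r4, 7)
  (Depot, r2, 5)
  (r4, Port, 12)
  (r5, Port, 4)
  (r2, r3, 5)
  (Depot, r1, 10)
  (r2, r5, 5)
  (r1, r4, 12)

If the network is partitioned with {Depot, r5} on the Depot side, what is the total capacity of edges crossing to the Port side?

19

Edges leaving {Depot, r5}: Depot→r1 (10), Depot→r2 (5), r5→Port (4).
Cut capacity = 10 + 5 + 4 = 19.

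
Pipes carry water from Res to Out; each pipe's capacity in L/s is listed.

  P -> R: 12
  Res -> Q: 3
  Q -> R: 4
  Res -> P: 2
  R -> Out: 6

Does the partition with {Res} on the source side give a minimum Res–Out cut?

Yes — it is a minimum cut (capacity 5).

Given cut capacity: 2 + 3 = 5.
Augment Res→P→R→Out: bottleneck 2, flow now 2.
Augment Res→Q→R→Out: bottleneck 3, flow now 5.
No augmenting path remains; maximum flow = 5.
Cut capacity 5 equals the max flow, so it is a minimum cut.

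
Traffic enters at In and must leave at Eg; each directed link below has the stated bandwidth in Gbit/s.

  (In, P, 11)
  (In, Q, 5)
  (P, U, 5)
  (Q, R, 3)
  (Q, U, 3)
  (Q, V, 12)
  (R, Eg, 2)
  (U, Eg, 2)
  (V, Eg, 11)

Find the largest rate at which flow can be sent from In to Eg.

7

Augment In→P→U→Eg: bottleneck 2, flow now 2.
Augment In→Q→R→Eg: bottleneck 2, flow now 4.
Augment In→Q→V→Eg: bottleneck 3, flow now 7.
No augmenting path remains; maximum flow = 7.
In the residual graph, reachable from In: {In, P, U}.
Min-cut edges: In→Q (5), U→Eg (2); capacity 5 + 2 = 7.
This cut is saturated, so no flow can exceed 7.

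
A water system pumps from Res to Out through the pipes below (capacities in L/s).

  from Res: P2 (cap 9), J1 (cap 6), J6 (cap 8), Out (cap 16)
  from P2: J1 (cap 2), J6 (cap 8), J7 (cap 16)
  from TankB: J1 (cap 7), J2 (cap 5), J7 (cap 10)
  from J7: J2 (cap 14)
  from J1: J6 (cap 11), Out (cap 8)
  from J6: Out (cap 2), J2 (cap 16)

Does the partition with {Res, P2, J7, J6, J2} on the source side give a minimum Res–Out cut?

Yes — it is a minimum cut (capacity 26).

Given cut capacity: 6 + 16 + 2 + 2 = 26.
Augment Res→Out: bottleneck 16, flow now 16.
Augment Res→J1→Out: bottleneck 6, flow now 22.
Augment Res→J6→Out: bottleneck 2, flow now 24.
Augment Res→P2→J1→Out: bottleneck 2, flow now 26.
No augmenting path remains; maximum flow = 26.
Cut capacity 26 equals the max flow, so it is a minimum cut.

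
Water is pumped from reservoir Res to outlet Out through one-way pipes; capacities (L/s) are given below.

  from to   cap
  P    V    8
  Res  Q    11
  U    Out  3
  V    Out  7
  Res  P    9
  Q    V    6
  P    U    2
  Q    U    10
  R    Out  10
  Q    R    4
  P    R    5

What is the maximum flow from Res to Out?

Augment Res→P→R→Out: bottleneck 5, flow now 5.
Augment Res→P→U→Out: bottleneck 2, flow now 7.
Augment Res→P→V→Out: bottleneck 2, flow now 9.
Augment Res→Q→R→Out: bottleneck 4, flow now 13.
Augment Res→Q→U→Out: bottleneck 1, flow now 14.
Augment Res→Q→V→Out: bottleneck 5, flow now 19.
No augmenting path remains; maximum flow = 19.
In the residual graph, reachable from Res: {Res, P, Q, U, V}.
Min-cut edges: P→R (5), Q→R (4), U→Out (3), V→Out (7); capacity 5 + 4 + 3 + 7 = 19.
This cut is saturated, so no flow can exceed 19.

19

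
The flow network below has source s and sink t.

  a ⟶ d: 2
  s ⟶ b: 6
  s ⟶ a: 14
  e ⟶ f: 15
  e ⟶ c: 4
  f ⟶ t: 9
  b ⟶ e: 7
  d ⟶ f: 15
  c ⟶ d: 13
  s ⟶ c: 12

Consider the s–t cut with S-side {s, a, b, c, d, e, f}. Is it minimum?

Given cut capacity: 9 = 9.
Augment s→a→d→f→t: bottleneck 2, flow now 2.
Augment s→b→e→f→t: bottleneck 6, flow now 8.
Augment s→c→d→f→t: bottleneck 1, flow now 9.
No augmenting path remains; maximum flow = 9.
Cut capacity 9 equals the max flow, so it is a minimum cut.

Yes — it is a minimum cut (capacity 9).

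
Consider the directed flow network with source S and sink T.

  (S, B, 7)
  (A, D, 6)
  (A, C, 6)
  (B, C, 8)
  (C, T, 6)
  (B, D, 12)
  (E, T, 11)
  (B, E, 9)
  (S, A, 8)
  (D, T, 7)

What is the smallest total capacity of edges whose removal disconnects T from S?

Augment S→A→C→T: bottleneck 6, flow now 6.
Augment S→A→D→T: bottleneck 2, flow now 8.
Augment S→B→D→T: bottleneck 5, flow now 13.
Augment S→B→E→T: bottleneck 2, flow now 15.
No augmenting path remains; maximum flow = 15.
By max-flow min-cut, the minimum cut capacity equals the max flow.
In the residual graph, reachable from S: {S}.
Min-cut edges: S→A (8), S→B (7); capacity 8 + 7 = 15.

15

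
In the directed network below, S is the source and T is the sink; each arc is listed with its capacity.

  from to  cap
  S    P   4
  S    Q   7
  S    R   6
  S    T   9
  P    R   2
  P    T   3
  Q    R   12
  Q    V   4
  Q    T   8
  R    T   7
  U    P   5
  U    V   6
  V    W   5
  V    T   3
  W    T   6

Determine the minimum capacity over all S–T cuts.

Augment S→T: bottleneck 9, flow now 9.
Augment S→P→T: bottleneck 3, flow now 12.
Augment S→Q→T: bottleneck 7, flow now 19.
Augment S→R→T: bottleneck 6, flow now 25.
Augment S→P→R→T: bottleneck 1, flow now 26.
No augmenting path remains; maximum flow = 26.
By max-flow min-cut, the minimum cut capacity equals the max flow.
In the residual graph, reachable from S: {S}.
Min-cut edges: S→P (4), S→Q (7), S→R (6), S→T (9); capacity 4 + 7 + 6 + 9 = 26.

26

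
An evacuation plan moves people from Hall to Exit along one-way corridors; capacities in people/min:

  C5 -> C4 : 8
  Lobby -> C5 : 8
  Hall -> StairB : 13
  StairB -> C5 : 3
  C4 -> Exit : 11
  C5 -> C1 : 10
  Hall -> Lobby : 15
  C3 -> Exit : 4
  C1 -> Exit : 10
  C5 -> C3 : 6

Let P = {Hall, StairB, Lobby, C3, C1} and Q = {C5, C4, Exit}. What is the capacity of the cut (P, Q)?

25

Edges leaving {Hall, StairB, Lobby, C3, C1}: StairB→C5 (3), Lobby→C5 (8), C3→Exit (4), C1→Exit (10).
Cut capacity = 3 + 8 + 4 + 10 = 25.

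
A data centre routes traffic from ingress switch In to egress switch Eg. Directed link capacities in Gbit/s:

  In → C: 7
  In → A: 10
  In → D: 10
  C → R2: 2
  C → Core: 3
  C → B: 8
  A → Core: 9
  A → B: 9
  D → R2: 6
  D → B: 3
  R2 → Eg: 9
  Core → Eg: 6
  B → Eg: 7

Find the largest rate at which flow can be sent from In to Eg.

21

Augment In→C→R2→Eg: bottleneck 2, flow now 2.
Augment In→C→Core→Eg: bottleneck 3, flow now 5.
Augment In→C→B→Eg: bottleneck 2, flow now 7.
Augment In→A→Core→Eg: bottleneck 3, flow now 10.
Augment In→A→B→Eg: bottleneck 5, flow now 15.
Augment In→D→R2→Eg: bottleneck 6, flow now 21.
No augmenting path remains; maximum flow = 21.
In the residual graph, reachable from In: {In, C, A, D, Core, B}.
Min-cut edges: C→R2 (2), D→R2 (6), Core→Eg (6), B→Eg (7); capacity 2 + 6 + 6 + 7 = 21.
This cut is saturated, so no flow can exceed 21.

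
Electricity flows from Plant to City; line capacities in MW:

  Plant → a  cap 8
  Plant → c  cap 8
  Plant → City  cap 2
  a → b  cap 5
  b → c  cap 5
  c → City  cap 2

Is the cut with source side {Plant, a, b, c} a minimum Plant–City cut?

Given cut capacity: 2 + 2 = 4.
Augment Plant→City: bottleneck 2, flow now 2.
Augment Plant→c→City: bottleneck 2, flow now 4.
No augmenting path remains; maximum flow = 4.
Cut capacity 4 equals the max flow, so it is a minimum cut.

Yes — it is a minimum cut (capacity 4).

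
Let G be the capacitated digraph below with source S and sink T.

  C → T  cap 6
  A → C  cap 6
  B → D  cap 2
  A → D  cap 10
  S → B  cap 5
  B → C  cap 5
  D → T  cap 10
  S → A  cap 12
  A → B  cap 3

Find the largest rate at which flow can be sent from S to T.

16

Augment S→A→C→T: bottleneck 6, flow now 6.
Augment S→A→D→T: bottleneck 6, flow now 12.
Augment S→B→D→T: bottleneck 2, flow now 14.
Augment S→B→C→A→D→T: bottleneck 2, flow now 16. (uses reverse residual edge)
No augmenting path remains; maximum flow = 16.
In the residual graph, reachable from S: {S, A, B, C, D}.
Min-cut edges: C→T (6), D→T (10); capacity 6 + 10 = 16.
This cut is saturated, so no flow can exceed 16.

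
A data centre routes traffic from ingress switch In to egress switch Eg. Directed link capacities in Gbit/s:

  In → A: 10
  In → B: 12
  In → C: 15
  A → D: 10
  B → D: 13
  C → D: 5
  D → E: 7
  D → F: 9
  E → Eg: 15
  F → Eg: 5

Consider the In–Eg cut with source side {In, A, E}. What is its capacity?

Edges leaving {In, A, E}: In→B (12), In→C (15), A→D (10), E→Eg (15).
Cut capacity = 12 + 15 + 10 + 15 = 52.

52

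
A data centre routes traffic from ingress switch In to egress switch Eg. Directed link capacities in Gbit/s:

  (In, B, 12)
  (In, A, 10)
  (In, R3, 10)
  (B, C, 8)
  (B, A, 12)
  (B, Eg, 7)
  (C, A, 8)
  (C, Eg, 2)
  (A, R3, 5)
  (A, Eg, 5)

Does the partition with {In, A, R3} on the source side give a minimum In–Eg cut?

No — its capacity is 17, but the minimum cut has capacity 14.

Given cut capacity: 12 + 5 = 17.
Augment In→B→Eg: bottleneck 7, flow now 7.
Augment In→A→Eg: bottleneck 5, flow now 12.
Augment In→B→C→Eg: bottleneck 2, flow now 14.
No augmenting path remains; maximum flow = 14.
In the residual graph, reachable from In: {In, B, C, A, R3}.
Min-cut edges: B→Eg (7), C→Eg (2), A→Eg (5); capacity 7 + 2 + 5 = 14.
Cut capacity 17 exceeds the max flow 14, so it is not minimum.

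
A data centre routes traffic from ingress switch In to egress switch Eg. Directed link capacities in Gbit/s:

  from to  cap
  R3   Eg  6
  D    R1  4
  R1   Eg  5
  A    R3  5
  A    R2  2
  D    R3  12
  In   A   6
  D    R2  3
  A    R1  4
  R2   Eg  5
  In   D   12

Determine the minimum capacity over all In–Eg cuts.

16

Augment In→D→R1→Eg: bottleneck 4, flow now 4.
Augment In→D→R3→Eg: bottleneck 6, flow now 10.
Augment In→D→R2→Eg: bottleneck 2, flow now 12.
Augment In→A→R1→Eg: bottleneck 1, flow now 13.
Augment In→A→R2→Eg: bottleneck 2, flow now 15.
Augment In→A→R1→D→R2→Eg: bottleneck 1, flow now 16. (uses reverse residual edge)
No augmenting path remains; maximum flow = 16.
By max-flow min-cut, the minimum cut capacity equals the max flow.
In the residual graph, reachable from In: {In, D, A, R1, R3}.
Min-cut edges: D→R2 (3), A→R2 (2), R1→Eg (5), R3→Eg (6); capacity 3 + 2 + 5 + 6 = 16.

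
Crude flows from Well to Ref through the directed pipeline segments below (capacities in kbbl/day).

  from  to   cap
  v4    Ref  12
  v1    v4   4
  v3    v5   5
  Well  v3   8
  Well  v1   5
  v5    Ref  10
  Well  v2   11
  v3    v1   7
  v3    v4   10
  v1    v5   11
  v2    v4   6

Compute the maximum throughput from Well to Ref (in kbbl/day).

Augment Well→v1→v4→Ref: bottleneck 4, flow now 4.
Augment Well→v1→v5→Ref: bottleneck 1, flow now 5.
Augment Well→v2→v4→Ref: bottleneck 6, flow now 11.
Augment Well→v3→v4→Ref: bottleneck 2, flow now 13.
Augment Well→v3→v5→Ref: bottleneck 5, flow now 18.
Augment Well→v3→v1→v5→Ref: bottleneck 1, flow now 19.
No augmenting path remains; maximum flow = 19.
In the residual graph, reachable from Well: {Well, v2}.
Min-cut edges: Well→v1 (5), Well→v3 (8), v2→v4 (6); capacity 5 + 8 + 6 = 19.
This cut is saturated, so no flow can exceed 19.

19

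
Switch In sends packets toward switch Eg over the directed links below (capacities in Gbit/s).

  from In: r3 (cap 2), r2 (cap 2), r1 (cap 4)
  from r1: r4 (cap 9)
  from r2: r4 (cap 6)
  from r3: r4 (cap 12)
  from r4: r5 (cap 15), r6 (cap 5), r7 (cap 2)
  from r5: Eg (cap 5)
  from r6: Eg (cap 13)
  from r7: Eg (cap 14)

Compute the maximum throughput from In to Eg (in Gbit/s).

Augment In→r1→r4→r5→Eg: bottleneck 4, flow now 4.
Augment In→r2→r4→r5→Eg: bottleneck 1, flow now 5.
Augment In→r2→r4→r6→Eg: bottleneck 1, flow now 6.
Augment In→r3→r4→r6→Eg: bottleneck 2, flow now 8.
No augmenting path remains; maximum flow = 8.
In the residual graph, reachable from In: {In}.
Min-cut edges: In→r1 (4), In→r2 (2), In→r3 (2); capacity 4 + 2 + 2 = 8.
This cut is saturated, so no flow can exceed 8.

8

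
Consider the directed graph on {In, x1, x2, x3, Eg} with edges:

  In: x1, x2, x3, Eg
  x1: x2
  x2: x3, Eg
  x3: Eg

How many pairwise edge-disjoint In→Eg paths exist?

Assign every edge capacity 1; by Menger, the answer equals the max flow.
Path In→Eg (+1); total 1.
Path In→x2→Eg (+1); total 2.
Path In→x3→Eg (+1); total 3.
No residual In→Eg path; max flow = 3.
Certifying cut of size 3: {In→Eg, x2→Eg, x3→Eg}.

3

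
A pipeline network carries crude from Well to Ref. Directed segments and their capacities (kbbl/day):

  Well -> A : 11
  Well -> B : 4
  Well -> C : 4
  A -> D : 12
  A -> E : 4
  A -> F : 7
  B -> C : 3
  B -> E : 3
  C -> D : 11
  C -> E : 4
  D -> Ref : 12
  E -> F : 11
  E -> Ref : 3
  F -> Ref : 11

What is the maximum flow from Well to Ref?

19

Augment Well→A→D→Ref: bottleneck 11, flow now 11.
Augment Well→B→E→Ref: bottleneck 3, flow now 14.
Augment Well→C→D→Ref: bottleneck 1, flow now 15.
Augment Well→C→E→F→Ref: bottleneck 3, flow now 18.
Augment Well→B→C→E→F→Ref: bottleneck 1, flow now 19.
No augmenting path remains; maximum flow = 19.
In the residual graph, reachable from Well: {Well}.
Min-cut edges: Well→A (11), Well→B (4), Well→C (4); capacity 11 + 4 + 4 = 19.
This cut is saturated, so no flow can exceed 19.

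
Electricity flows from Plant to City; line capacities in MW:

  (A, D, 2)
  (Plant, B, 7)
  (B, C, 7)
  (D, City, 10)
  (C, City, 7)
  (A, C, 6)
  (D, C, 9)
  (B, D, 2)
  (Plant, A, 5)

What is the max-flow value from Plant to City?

11

Augment Plant→A→C→City: bottleneck 5, flow now 5.
Augment Plant→B→C→City: bottleneck 2, flow now 7.
Augment Plant→B→D→City: bottleneck 2, flow now 9.
Augment Plant→B→C→A→D→City: bottleneck 2, flow now 11. (uses reverse residual edge)
No augmenting path remains; maximum flow = 11.
In the residual graph, reachable from Plant: {Plant, A, B, C}.
Min-cut edges: A→D (2), B→D (2), C→City (7); capacity 2 + 2 + 7 = 11.
This cut is saturated, so no flow can exceed 11.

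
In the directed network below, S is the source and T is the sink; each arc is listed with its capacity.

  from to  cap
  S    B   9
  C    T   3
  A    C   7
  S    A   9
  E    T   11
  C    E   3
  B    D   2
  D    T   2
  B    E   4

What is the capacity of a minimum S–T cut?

Augment S→A→C→T: bottleneck 3, flow now 3.
Augment S→B→D→T: bottleneck 2, flow now 5.
Augment S→B→E→T: bottleneck 4, flow now 9.
Augment S→A→C→E→T: bottleneck 3, flow now 12.
No augmenting path remains; maximum flow = 12.
By max-flow min-cut, the minimum cut capacity equals the max flow.
In the residual graph, reachable from S: {S, A, B, C}.
Min-cut edges: B→D (2), B→E (4), C→E (3), C→T (3); capacity 2 + 4 + 3 + 3 = 12.

12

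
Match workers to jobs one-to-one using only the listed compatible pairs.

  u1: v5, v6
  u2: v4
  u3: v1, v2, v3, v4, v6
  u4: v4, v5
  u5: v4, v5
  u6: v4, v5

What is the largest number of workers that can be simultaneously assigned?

4

Unit-capacity flow: source→left, listed edges, right→sink; max matching = max flow.
Augmenting path u1→v5 (+1); matched 1.
Augmenting path u2→v4 (+1); matched 2.
Augmenting path u3→v1 (+1); matched 3.
Augmenting path u4→v5→u1→v6 (+1); matched 4.
No augmenting path remains; maximum matching = 4.
König certificate: {u1, u3, v4, v5} is a vertex cover of size 4 (every listed pair touches it), so no matching can be larger.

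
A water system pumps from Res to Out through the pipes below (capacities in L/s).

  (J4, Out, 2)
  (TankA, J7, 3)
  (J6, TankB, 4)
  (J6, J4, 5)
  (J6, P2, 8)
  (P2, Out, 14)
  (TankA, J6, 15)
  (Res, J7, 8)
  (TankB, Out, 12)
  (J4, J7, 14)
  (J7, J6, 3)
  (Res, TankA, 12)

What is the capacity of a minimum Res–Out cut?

14

Augment Res→J7→J6→P2→Out: bottleneck 3, flow now 3.
Augment Res→TankA→J6→P2→Out: bottleneck 5, flow now 8.
Augment Res→TankA→J6→J4→Out: bottleneck 2, flow now 10.
Augment Res→TankA→J6→TankB→Out: bottleneck 4, flow now 14.
No augmenting path remains; maximum flow = 14.
By max-flow min-cut, the minimum cut capacity equals the max flow.
In the residual graph, reachable from Res: {Res, J7, TankA, J6, J4}.
Min-cut edges: J6→P2 (8), J6→TankB (4), J4→Out (2); capacity 8 + 4 + 2 = 14.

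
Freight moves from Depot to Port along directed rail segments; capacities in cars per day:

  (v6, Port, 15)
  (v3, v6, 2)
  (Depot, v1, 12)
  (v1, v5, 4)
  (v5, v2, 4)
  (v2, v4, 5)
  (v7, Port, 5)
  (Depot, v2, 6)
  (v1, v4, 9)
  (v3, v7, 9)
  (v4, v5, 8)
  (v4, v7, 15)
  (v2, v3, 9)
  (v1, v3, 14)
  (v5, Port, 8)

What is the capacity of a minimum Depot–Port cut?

Augment Depot→v1→v5→Port: bottleneck 4, flow now 4.
Augment Depot→v1→v3→v6→Port: bottleneck 2, flow now 6.
Augment Depot→v1→v3→v7→Port: bottleneck 5, flow now 11.
Augment Depot→v1→v4→v5→Port: bottleneck 1, flow now 12.
Augment Depot→v2→v4→v5→Port: bottleneck 3, flow now 15.
No augmenting path remains; maximum flow = 15.
By max-flow min-cut, the minimum cut capacity equals the max flow.
In the residual graph, reachable from Depot: {Depot, v1, v2, v3, v4, v5, v7}.
Min-cut edges: v3→v6 (2), v5→Port (8), v7→Port (5); capacity 2 + 8 + 5 = 15.

15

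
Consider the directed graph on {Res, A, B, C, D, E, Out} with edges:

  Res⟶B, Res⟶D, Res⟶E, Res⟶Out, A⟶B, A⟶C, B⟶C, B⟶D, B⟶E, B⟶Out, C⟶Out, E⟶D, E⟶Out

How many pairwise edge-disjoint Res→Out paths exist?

Assign every edge capacity 1; by Menger, the answer equals the max flow.
Path Res→Out (+1); total 1.
Path Res→B→Out (+1); total 2.
Path Res→E→Out (+1); total 3.
No residual Res→Out path; max flow = 3.
Certifying cut of size 3: {Res→B, Res→E, Res→Out}.

3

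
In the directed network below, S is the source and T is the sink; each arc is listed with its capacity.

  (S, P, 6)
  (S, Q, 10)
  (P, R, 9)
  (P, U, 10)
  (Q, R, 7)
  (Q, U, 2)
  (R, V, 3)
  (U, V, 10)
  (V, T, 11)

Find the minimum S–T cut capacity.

11

Augment S→P→R→V→T: bottleneck 3, flow now 3.
Augment S→P→U→V→T: bottleneck 3, flow now 6.
Augment S→Q→U→V→T: bottleneck 2, flow now 8.
Augment S→Q→R→P→U→V→T: bottleneck 3, flow now 11. (uses reverse residual edge)
No augmenting path remains; maximum flow = 11.
By max-flow min-cut, the minimum cut capacity equals the max flow.
In the residual graph, reachable from S: {S, Q, R}.
Min-cut edges: S→P (6), Q→U (2), R→V (3); capacity 6 + 2 + 3 = 11.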